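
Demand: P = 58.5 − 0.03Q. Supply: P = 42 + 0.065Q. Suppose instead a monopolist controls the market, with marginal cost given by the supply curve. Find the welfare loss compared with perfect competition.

82.53

Competitive equilibrium: 58.5 − 0.03Q = 42 + 0.065Q → Q* = 173.6842, P* = 53.2895.
Marginal revenue: MR = 58.5 − 0.06Q. Set MR = MC: 58.5 − 0.06Q = 42 + 0.065Q → Q_m = 132.
Price P_m = 58.5 − 0.03·132 = 54.54; MC(Q_m) = 42 + 0.065·132 = 50.58.
Competitive Q* = 173.6842, so ΔQ = 41.6842; wedge = 54.54 − 50.58 = 3.96.
Welfare loss = ½ × 41.6842 × 3.96 = 82.53.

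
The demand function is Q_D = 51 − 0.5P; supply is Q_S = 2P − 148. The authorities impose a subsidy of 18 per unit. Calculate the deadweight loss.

In inverse form: demand P = 102 − 2Q, supply P = 74 + 0.5Q.
Competitive equilibrium: 102 − 2Q = 74 + 0.5Q → Q* = 11.2, P* = 79.6.
The subsidy lowers effective supply by 18: P = 56 + 0.5Q.
New quantity: 102 − 2Q = 56 + 0.5Q → Q' = 18.4.
Overproduction ΔQ = 18.4 − 11.2 = 7.2; wedge = subsidy = 18.
The triangle = ½ × 7.2 × 18 = 64.80.

64.80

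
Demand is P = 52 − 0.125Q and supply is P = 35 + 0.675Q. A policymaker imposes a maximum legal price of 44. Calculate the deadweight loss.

25.07

Competitive equilibrium: 52 − 0.125Q = 35 + 0.675Q → Q* = 21.25, P* = 49.3438.
At the ceiling P = 44, quantity supplied = (44 − 35)/0.675 = 13.3333.
Willingness to pay at Q' = 13.3333: 52 − 0.125·13.3333 = 50.3333.
ΔQ = 21.25 − 13.3333 = 7.9167; wedge = 50.3333 − 44 = 6.3333.
DWL = ½ × 7.9167 × 6.3333 = 25.07.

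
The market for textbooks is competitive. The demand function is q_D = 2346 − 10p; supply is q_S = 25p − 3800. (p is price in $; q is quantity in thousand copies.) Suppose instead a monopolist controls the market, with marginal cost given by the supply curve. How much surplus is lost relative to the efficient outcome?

$4230.38 thousand

In inverse form: demand p = 234.6 − 0.1q, supply p = 152 + 0.04q.
Competitive equilibrium: 234.6 − 0.1q = 152 + 0.04q → q* = 590, p* = 175.6.
Marginal revenue: MR = 234.6 − 0.2q. Set MR = MC: 234.6 − 0.2q = 152 + 0.04q → q_m = 344.16667.
Price p_m = 234.6 − 0.1·344.16667 = 200.18333; MC(q_m) = 152 + 0.04·344.16667 = 165.76667.
Competitive q* = 590, so Δq = 245.83333; wedge = 200.18333 − 165.76667 = 34.41666.
The triangle = ½ × 245.83333 × 34.41666 = $4230.38 thousand.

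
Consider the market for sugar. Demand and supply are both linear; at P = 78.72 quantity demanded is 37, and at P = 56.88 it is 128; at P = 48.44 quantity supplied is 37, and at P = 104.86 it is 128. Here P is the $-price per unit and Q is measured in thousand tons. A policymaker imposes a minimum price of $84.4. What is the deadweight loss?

Demand slope = (56.88 − 78.72)/(128 − 37) = −0.24, so P = 87.6 − 0.24Q.
Supply slope = (104.86 − 48.44)/(128 − 37) = 0.62, so P = 25.5 + 0.62Q.
Competitive equilibrium: 87.6 − 0.24Q = 25.5 + 0.62Q → Q* = 72.2093, P* = 70.26977.
At the floor P = 84.4, quantity demanded = (87.6 − 84.4)/0.24 = 13.33333.
Sellers' marginal cost at Q' = 13.33333: 25.5 + 0.62·13.33333 = 33.76666.
ΔQ = 72.2093 − 13.33333 = 58.87597; wedge = 84.4 − 33.76666 = 50.63334.
The triangle = ½ × 58.87597 × 50.63334 = $1490.54 thousand.

$1490.54 thousand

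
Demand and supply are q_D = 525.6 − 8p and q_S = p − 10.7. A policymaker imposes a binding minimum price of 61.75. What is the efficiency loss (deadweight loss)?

168.13

In inverse form: demand p = 65.7 − 0.125q, supply p = 10.7 + q.
Competitive equilibrium: 65.7 − 0.125q = 10.7 + q → q* = 48.8889, p* = 59.5889.
At the floor p = 61.75, quantity demanded = (65.7 − 61.75)/0.125 = 31.6.
Sellers' marginal cost at q' = 31.6: 10.7 + 1·31.6 = 42.3.
Δq = 48.8889 − 31.6 = 17.2889; wedge = 61.75 − 42.3 = 19.45.
Deadweight loss = ½ × 17.2889 × 19.45 = 168.13.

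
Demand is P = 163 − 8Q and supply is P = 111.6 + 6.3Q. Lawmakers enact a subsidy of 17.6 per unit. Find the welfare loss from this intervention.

Competitive equilibrium: 163 − 8Q = 111.6 + 6.3Q → Q* = 3.5944, P* = 134.2448.
The subsidy lowers effective supply by 17.6: P = 94 + 6.3Q.
New quantity: 163 − 8Q = 94 + 6.3Q → Q' = 4.8252.
Overproduction ΔQ = 4.8252 − 3.5944 = 1.2308; wedge = subsidy = 17.6.
DWL = ½ × 1.2308 × 17.6 = 10.83.

10.83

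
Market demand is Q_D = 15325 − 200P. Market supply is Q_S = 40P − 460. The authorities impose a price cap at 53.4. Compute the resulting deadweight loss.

3672.90

In inverse form: demand P = 76.625 − 0.005Q, supply P = 11.5 + 0.025Q.
Competitive equilibrium: 76.625 − 0.005Q = 11.5 + 0.025Q → Q* = 2170.8333, P* = 65.7708.
At the ceiling P = 53.4, quantity supplied = (53.4 − 11.5)/0.025 = 1676.
Willingness to pay at Q' = 1676: 76.625 − 0.005·1676 = 68.245.
ΔQ = 2170.8333 − 1676 = 494.8333; wedge = 68.245 − 53.4 = 14.845.
DWL = ½ × 494.8333 × 14.845 = 3672.90.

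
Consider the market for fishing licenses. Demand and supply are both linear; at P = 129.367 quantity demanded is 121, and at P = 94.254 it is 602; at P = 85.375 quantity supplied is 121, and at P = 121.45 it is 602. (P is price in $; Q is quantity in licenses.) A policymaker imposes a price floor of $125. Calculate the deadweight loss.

Demand slope = (94.254 − 129.367)/(602 − 121) = −0.073, so P = 138.2 − 0.073Q.
Supply slope = (121.45 − 85.375)/(602 − 121) = 0.075, so P = 76.3 + 0.075Q.
Competitive equilibrium: 138.2 − 0.073Q = 76.3 + 0.075Q → Q* = 418.2432, P* = 107.6682.
At the floor P = 125, quantity demanded = (138.2 − 125)/0.073 = 180.8219.
Sellers' marginal cost at Q' = 180.8219: 76.3 + 0.075·180.8219 = 89.8616.
ΔQ = 418.2432 − 180.8219 = 237.4213; wedge = 125 − 89.8616 = 35.1384.
Welfare loss = ½ × 237.4213 × 35.1384 = $4171.30.

$4171.30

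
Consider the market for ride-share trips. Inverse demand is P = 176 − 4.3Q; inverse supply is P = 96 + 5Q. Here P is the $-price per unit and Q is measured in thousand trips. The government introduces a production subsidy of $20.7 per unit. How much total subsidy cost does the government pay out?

Competitive equilibrium: 176 − 4.3Q = 96 + 5Q → Q* = 8.6022, P* = 139.0108.
The subsidy lowers effective supply by 20.7: P = 75.3 + 5Q.
New quantity: 176 − 4.3Q = 75.3 + 5Q → Q' = 10.828.
Total subsidy cost = 20.7 × 10.828 = $224.14 thousand.

$224.14 thousand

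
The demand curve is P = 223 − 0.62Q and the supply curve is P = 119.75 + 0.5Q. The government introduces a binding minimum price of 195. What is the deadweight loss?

1238.42

Competitive equilibrium: 223 − 0.62Q = 119.75 + 0.5Q → Q* = 92.1875, P* = 165.8438.
At the floor P = 195, quantity demanded = (223 − 195)/0.62 = 45.1613.
Sellers' marginal cost at Q' = 45.1613: 119.75 + 0.5·45.1613 = 142.3307.
ΔQ = 92.1875 − 45.1613 = 47.0262; wedge = 195 − 142.3307 = 52.6693.
Welfare loss = ½ × 47.0262 × 52.6693 = 1238.42.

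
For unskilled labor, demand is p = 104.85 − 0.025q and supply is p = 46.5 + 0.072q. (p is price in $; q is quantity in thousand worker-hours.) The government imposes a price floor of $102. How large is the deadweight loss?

$11528.52 thousand

Competitive equilibrium: 104.85 − 0.025q = 46.5 + 0.072q → q* = 601.5464, p* = 89.8113.
At the floor p = 102, quantity demanded = (104.85 − 102)/0.025 = 114.
Sellers' marginal cost at q' = 114: 46.5 + 0.072·114 = 54.708.
Δq = 601.5464 − 114 = 487.5464; wedge = 102 − 54.708 = 47.292.
DWL = ½ × 487.5464 × 47.292 = $11528.52 thousand.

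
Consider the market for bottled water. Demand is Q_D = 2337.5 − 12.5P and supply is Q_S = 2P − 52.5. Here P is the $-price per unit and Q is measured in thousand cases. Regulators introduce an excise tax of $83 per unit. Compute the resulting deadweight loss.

$5938.79 thousand

In inverse form: demand P = 187 − 0.08Q, supply P = 26.25 + 0.5Q.
Competitive equilibrium: 187 − 0.08Q = 26.25 + 0.5Q → Q* = 277.15517, P* = 164.82759.
With the tax, the buyer price exceeds the seller price by 83: (187 − 0.08Q) − (26.25 + 0.5Q) = 83 → Q' = 134.05172.
ΔQ = 277.15517 − 134.05172 = 143.10345; the wedge equals the tax, 83.
The triangle = ½ × 143.10345 × 83 = $5938.79 thousand.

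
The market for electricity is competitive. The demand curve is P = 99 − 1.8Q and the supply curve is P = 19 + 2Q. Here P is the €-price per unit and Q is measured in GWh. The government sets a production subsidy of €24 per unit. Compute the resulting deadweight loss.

€75.79

Competitive equilibrium: 99 − 1.8Q = 19 + 2Q → Q* = 21.0526, P* = 61.1053.
The subsidy lowers effective supply by 24: P = 2Q − 5.
New quantity: 99 − 1.8Q = 2Q − 5 → Q' = 27.3684.
Overproduction ΔQ = 27.3684 − 21.0526 = 6.3158; wedge = subsidy = 24.
Deadweight loss = ½ × 6.3158 × 24 = €75.79.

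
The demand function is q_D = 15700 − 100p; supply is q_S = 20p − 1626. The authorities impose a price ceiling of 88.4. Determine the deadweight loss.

In inverse form: demand p = 157 − 0.01q, supply p = 81.3 + 0.05q.
Competitive equilibrium: 157 − 0.01q = 81.3 + 0.05q → q* = 1261.6667, p* = 144.3833.
At the ceiling p = 88.4, quantity supplied = (88.4 − 81.3)/0.05 = 142.
Willingness to pay at q' = 142: 157 − 0.01·142 = 155.58.
Δq = 1261.6667 − 142 = 1119.6667; wedge = 155.58 − 88.4 = 67.18.
Welfare loss = ½ × 1119.6667 × 67.18 = 37609.60.

37609.60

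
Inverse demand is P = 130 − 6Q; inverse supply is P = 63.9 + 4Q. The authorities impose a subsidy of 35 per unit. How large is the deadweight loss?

61.25

Competitive equilibrium: 130 − 6Q = 63.9 + 4Q → Q* = 6.61, P* = 90.34.
The subsidy lowers effective supply by 35: P = 28.9 + 4Q.
New quantity: 130 − 6Q = 28.9 + 4Q → Q' = 10.11.
Overproduction ΔQ = 10.11 − 6.61 = 3.5; wedge = subsidy = 35.
Welfare loss = ½ × 3.5 × 35 = 61.25.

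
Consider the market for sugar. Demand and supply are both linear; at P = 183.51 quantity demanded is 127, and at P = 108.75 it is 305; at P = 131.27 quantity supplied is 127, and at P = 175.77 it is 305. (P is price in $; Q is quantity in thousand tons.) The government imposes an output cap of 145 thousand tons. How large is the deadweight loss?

Demand slope = (108.75 − 183.51)/(305 − 127) = −0.42, so P = 236.85 − 0.42Q.
Supply slope = (175.77 − 131.27)/(305 − 127) = 0.25, so P = 99.52 + 0.25Q.
Competitive equilibrium: 236.85 − 0.42Q = 99.52 + 0.25Q → Q* = 204.9701, P* = 150.7625.
At Q = 145: demand price = 236.85 − 0.42·145 = 175.95; supply price = 99.52 + 0.25·145 = 135.77.
ΔQ = 204.9701 − 145 = 59.9701; wedge = 175.95 − 135.77 = 40.18.
Deadweight loss = ½ × 59.9701 × 40.18 = $1204.80 thousand.

$1204.80 thousand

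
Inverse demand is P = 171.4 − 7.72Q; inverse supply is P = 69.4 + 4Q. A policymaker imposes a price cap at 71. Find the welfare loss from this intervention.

Competitive equilibrium: 171.4 − 7.72Q = 69.4 + 4Q → Q* = 8.70307, P* = 104.21229.
At the ceiling P = 71, quantity supplied = (71 − 69.4)/4 = 0.4.
Willingness to pay at Q' = 0.4: 171.4 − 7.72·0.4 = 168.312.
ΔQ = 8.70307 − 0.4 = 8.30307; wedge = 168.312 − 71 = 97.312.
DWL = ½ × 8.30307 × 97.312 = 403.99.

403.99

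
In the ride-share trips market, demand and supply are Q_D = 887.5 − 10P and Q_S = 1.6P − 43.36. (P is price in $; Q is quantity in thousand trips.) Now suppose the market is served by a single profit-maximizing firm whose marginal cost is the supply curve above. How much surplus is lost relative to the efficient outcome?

In inverse form: demand P = 88.75 − 0.1Q, supply P = 27.1 + 0.625Q.
Competitive equilibrium: 88.75 − 0.1Q = 27.1 + 0.625Q → Q* = 85.0345, P* = 80.2466.
Marginal revenue: MR = 88.75 − 0.2Q. Set MR = MC: 88.75 − 0.2Q = 27.1 + 0.625Q → Q_m = 74.7273.
Price P_m = 88.75 − 0.1·74.7273 = 81.2773; MC(Q_m) = 27.1 + 0.625·74.7273 = 73.8046.
Competitive Q* = 85.0345, so ΔQ = 10.3072; wedge = 81.2773 − 73.8046 = 7.4727.
The triangle = ½ × 10.3072 × 7.4727 = $38.51 thousand.

$38.51 thousand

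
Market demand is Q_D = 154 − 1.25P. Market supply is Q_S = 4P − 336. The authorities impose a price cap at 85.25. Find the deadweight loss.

In inverse form: demand P = 123.2 − 0.8Q, supply P = 84 + 0.25Q.
Competitive equilibrium: 123.2 − 0.8Q = 84 + 0.25Q → Q* = 37.3333, P* = 93.3333.
At the ceiling P = 85.25, quantity supplied = (85.25 − 84)/0.25 = 5.
Willingness to pay at Q' = 5: 123.2 − 0.8·5 = 119.2.
ΔQ = 37.3333 − 5 = 32.3333; wedge = 119.2 − 85.25 = 33.95.
Deadweight loss = ½ × 32.3333 × 33.95 = 548.86.

548.86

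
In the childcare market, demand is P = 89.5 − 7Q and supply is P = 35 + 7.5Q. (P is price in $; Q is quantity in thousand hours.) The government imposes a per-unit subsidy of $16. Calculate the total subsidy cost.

Competitive equilibrium: 89.5 − 7Q = 35 + 7.5Q → Q* = 3.7586, P* = 63.1897.
The subsidy lowers effective supply by 16: P = 19 + 7.5Q.
New quantity: 89.5 − 7Q = 19 + 7.5Q → Q' = 4.8621.
Total subsidy cost = 16 × 4.8621 = $77.79 thousand.

$77.79 thousand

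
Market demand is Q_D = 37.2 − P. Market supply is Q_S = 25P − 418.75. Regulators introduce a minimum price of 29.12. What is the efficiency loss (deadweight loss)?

In inverse form: demand P = 37.2 − Q, supply P = 16.75 + 0.04Q.
Competitive equilibrium: 37.2 − Q = 16.75 + 0.04Q → Q* = 19.6635, P* = 17.5365.
At the floor P = 29.12, quantity demanded = (37.2 − 29.12)/1 = 8.08.
Sellers' marginal cost at Q' = 8.08: 16.75 + 0.04·8.08 = 17.0732.
ΔQ = 19.6635 − 8.08 = 11.5835; wedge = 29.12 − 17.0732 = 12.0468.
DWL = ½ × 11.5835 × 12.0468 = 69.77.

69.77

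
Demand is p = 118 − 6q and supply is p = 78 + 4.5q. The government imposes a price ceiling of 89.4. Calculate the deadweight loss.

Competitive equilibrium: 118 − 6q = 78 + 4.5q → q* = 3.8095, p* = 95.1429.
At the ceiling p = 89.4, quantity supplied = (89.4 − 78)/4.5 = 2.5333.
Willingness to pay at q' = 2.5333: 118 − 6·2.5333 = 102.8002.
Δq = 3.8095 − 2.5333 = 1.2762; wedge = 102.8002 − 89.4 = 13.4002.
The triangle = ½ × 1.2762 × 13.4002 = 8.55.

8.55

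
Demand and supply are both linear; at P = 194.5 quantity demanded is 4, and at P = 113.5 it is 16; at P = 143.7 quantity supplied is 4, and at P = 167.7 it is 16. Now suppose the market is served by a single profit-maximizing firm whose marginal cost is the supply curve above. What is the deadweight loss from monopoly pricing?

79.78

Demand slope = (113.5 − 194.5)/(16 − 4) = −6.75, so P = 221.5 − 6.75Q.
Supply slope = (167.7 − 143.7)/(16 − 4) = 2, so P = 135.7 + 2Q.
Competitive equilibrium: 221.5 − 6.75Q = 135.7 + 2Q → Q* = 9.8057, P* = 155.3114.
Marginal revenue: MR = 221.5 − 13.5Q. Set MR = MC: 221.5 − 13.5Q = 135.7 + 2Q → Q_m = 5.5355.
Price P_m = 221.5 − 6.75·5.5355 = 184.1354; MC(Q_m) = 135.7 + 2·5.5355 = 146.771.
Competitive Q* = 9.8057, so ΔQ = 4.2702; wedge = 184.1354 − 146.771 = 37.3644.
Welfare loss = ½ × 4.2702 × 37.3644 = 79.78.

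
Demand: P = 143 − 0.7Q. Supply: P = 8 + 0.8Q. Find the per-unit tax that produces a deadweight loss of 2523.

Competitive equilibrium: 143 − 0.7Q = 8 + 0.8Q → Q* = 90, P* = 80.
A tax t gives ΔQ = t/1.5 and wedge t, so DWL = t²/3.
t²/3 = 2523 → t² = 7569 → t = 87.

87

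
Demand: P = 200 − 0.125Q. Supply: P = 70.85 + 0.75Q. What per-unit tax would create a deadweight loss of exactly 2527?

Competitive equilibrium: 200 − 0.125Q = 70.85 + 0.75Q → Q* = 147.6, P* = 181.55.
A tax t gives ΔQ = t/0.875 and wedge t, so DWL = t²/1.75.
t²/1.75 = 2527 → t² = 4422.25 → t = 66.5.

66.5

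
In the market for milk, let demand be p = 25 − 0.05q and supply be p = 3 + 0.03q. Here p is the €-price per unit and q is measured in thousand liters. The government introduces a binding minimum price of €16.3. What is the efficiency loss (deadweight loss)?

€408.04 thousand

Competitive equilibrium: 25 − 0.05q = 3 + 0.03q → q* = 275, p* = 11.25.
At the floor p = 16.3, quantity demanded = (25 − 16.3)/0.05 = 174.
Sellers' marginal cost at q' = 174: 3 + 0.03·174 = 8.22.
Δq = 275 − 174 = 101; wedge = 16.3 − 8.22 = 8.08.
Deadweight loss = ½ × 101 × 8.08 = €408.04 thousand.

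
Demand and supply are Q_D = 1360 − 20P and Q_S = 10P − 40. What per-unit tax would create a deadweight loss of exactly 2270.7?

In inverse form: demand P = 68 − 0.05Q, supply P = 4 + 0.1Q.
Competitive equilibrium: 68 − 0.05Q = 4 + 0.1Q → Q* = 426.6667, P* = 46.6667.
A tax t gives ΔQ = t/0.15 and wedge t, so DWL = t²/0.3.
t²/0.3 = 2270.7 → t² = 681.21 → t = 26.1.

26.1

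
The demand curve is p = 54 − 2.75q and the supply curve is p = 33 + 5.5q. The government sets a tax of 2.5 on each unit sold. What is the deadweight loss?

0.38

Competitive equilibrium: 54 − 2.75q = 33 + 5.5q → q* = 2.5455, p* = 47.
With the tax, the buyer price exceeds the seller price by 2.5: (54 − 2.75q) − (33 + 5.5q) = 2.5 → q' = 2.2424.
Δq = 2.5455 − 2.2424 = 0.3031; the wedge equals the tax, 2.5.
Deadweight loss = ½ × 0.3031 × 2.5 = 0.38.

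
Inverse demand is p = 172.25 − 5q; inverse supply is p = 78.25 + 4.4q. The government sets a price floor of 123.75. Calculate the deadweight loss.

0.423

Competitive equilibrium: 172.25 − 5q = 78.25 + 4.4q → q* = 10, p* = 122.25.
At the floor p = 123.75, quantity demanded = (172.25 − 123.75)/5 = 9.7.
Sellers' marginal cost at q' = 9.7: 78.25 + 4.4·9.7 = 120.93.
Δq = 10 − 9.7 = 0.3; wedge = 123.75 − 120.93 = 2.82.
DWL = ½ × 0.3 × 2.82 = 0.423.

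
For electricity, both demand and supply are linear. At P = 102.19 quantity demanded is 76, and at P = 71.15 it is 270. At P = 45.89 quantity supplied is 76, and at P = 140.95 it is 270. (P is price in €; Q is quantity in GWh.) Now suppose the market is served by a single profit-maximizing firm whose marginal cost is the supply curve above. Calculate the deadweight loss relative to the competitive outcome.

Demand slope = (71.15 − 102.19)/(270 − 76) = −0.16, so P = 114.35 − 0.16Q.
Supply slope = (140.95 − 45.89)/(270 − 76) = 0.49, so P = 8.65 + 0.49Q.
Competitive equilibrium: 114.35 − 0.16Q = 8.65 + 0.49Q → Q* = 162.6154, P* = 88.3315.
Marginal revenue: MR = 114.35 − 0.32Q. Set MR = MC: 114.35 − 0.32Q = 8.65 + 0.49Q → Q_m = 130.4938.
Price P_m = 114.35 − 0.16·130.4938 = 93.471; MC(Q_m) = 8.65 + 0.49·130.4938 = 72.592.
Competitive Q* = 162.6154, so ΔQ = 32.1216; wedge = 93.471 − 72.592 = 20.879.
Welfare loss = ½ × 32.1216 × 20.879 = €335.33.

€335.33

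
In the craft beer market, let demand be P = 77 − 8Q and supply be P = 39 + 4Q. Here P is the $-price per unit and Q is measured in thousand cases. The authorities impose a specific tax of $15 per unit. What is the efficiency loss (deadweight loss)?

$9.375 thousand

Competitive equilibrium: 77 − 8Q = 39 + 4Q → Q* = 3.1667, P* = 51.6667.
With the tax, the buyer price exceeds the seller price by 15: (77 − 8Q) − (39 + 4Q) = 15 → Q' = 1.9167.
ΔQ = 3.1667 − 1.9167 = 1.25; the wedge equals the tax, 15.
Welfare loss = ½ × 1.25 × 15 = $9.375 thousand.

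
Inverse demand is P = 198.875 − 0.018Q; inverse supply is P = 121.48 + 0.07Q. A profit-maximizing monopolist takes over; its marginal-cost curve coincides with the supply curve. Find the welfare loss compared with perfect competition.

981.40

Competitive equilibrium: 198.875 − 0.018Q = 121.48 + 0.07Q → Q* = 879.4886, P* = 183.0442.
Marginal revenue: MR = 198.875 − 0.036Q. Set MR = MC: 198.875 − 0.036Q = 121.48 + 0.07Q → Q_m = 730.1415.
Price P_m = 198.875 − 0.018·730.1415 = 185.7325; MC(Q_m) = 121.48 + 0.07·730.1415 = 172.5899.
Competitive Q* = 879.4886, so ΔQ = 149.3471; wedge = 185.7325 − 172.5899 = 13.1426.
Deadweight loss = ½ × 149.3471 × 13.1426 = 981.40.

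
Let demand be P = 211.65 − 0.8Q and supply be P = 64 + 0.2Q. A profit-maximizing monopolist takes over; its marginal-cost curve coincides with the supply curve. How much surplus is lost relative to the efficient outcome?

Competitive equilibrium: 211.65 − 0.8Q = 64 + 0.2Q → Q* = 147.65, P* = 93.53.
Marginal revenue: MR = 211.65 − 1.6Q. Set MR = MC: 211.65 − 1.6Q = 64 + 0.2Q → Q_m = 82.0278.
Price P_m = 211.65 − 0.8·82.0278 = 146.0278; MC(Q_m) = 64 + 0.2·82.0278 = 80.4056.
Competitive Q* = 147.65, so ΔQ = 65.6222; wedge = 146.0278 − 80.4056 = 65.6222.
Deadweight loss = ½ × 65.6222 × 65.6222 = 2153.14.

2153.14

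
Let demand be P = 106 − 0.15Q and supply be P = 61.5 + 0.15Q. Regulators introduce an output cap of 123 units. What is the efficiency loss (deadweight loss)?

Competitive equilibrium: 106 − 0.15Q = 61.5 + 0.15Q → Q* = 148.3333, P* = 83.75.
At Q = 123: demand price = 106 − 0.15·123 = 87.55; supply price = 61.5 + 0.15·123 = 79.95.
ΔQ = 148.3333 − 123 = 25.3333; wedge = 87.55 − 79.95 = 7.6.
Welfare loss = ½ × 25.3333 × 7.6 = 96.27.

96.27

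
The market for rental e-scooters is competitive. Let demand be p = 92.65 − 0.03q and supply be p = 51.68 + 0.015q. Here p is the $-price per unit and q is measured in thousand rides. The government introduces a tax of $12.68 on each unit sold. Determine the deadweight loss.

$1786.47 thousand

Competitive equilibrium: 92.65 − 0.03q = 51.68 + 0.015q → q* = 910.4444, p* = 65.3367.
With the tax, the buyer price exceeds the seller price by 12.68: (92.65 − 0.03q) − (51.68 + 0.015q) = 12.68 → q' = 628.6667.
Δq = 910.4444 − 628.6667 = 281.7777; the wedge equals the tax, 12.68.
The triangle = ½ × 281.7777 × 12.68 = $1786.47 thousand.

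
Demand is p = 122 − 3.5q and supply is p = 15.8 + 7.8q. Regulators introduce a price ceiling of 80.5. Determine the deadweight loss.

Competitive equilibrium: 122 − 3.5q = 15.8 + 7.8q → q* = 9.3982, p* = 89.1062.
At the ceiling p = 80.5, quantity supplied = (80.5 − 15.8)/7.8 = 8.2949.
Willingness to pay at q' = 8.2949: 122 − 3.5·8.2949 = 92.9679.
Δq = 9.3982 − 8.2949 = 1.1033; wedge = 92.9679 − 80.5 = 12.4679.
The triangle = ½ × 1.1033 × 12.4679 = 6.88.

6.88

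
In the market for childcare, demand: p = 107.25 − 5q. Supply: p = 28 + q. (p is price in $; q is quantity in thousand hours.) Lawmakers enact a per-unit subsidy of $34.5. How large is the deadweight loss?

$99.19 thousand

Competitive equilibrium: 107.25 − 5q = 28 + q → q* = 13.2083, p* = 41.2083.
The subsidy lowers effective supply by 34.5: p = q − 6.5.
New quantity: 107.25 − 5q = q − 6.5 → q' = 18.9583.
Overproduction Δq = 18.9583 − 13.2083 = 5.75; wedge = subsidy = 34.5.
The triangle = ½ × 5.75 × 34.5 = $99.19 thousand.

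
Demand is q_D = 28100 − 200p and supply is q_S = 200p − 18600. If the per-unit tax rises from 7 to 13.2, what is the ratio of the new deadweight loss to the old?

3.556

In inverse form: demand p = 140.5 − 0.005q, supply p = 93 + 0.005q.
Competitive equilibrium: 140.5 − 0.005q = 93 + 0.005q → q* = 4750, p* = 116.75.
For a per-unit tax t: Δq = t/0.01, so DWL = ½·t·(t/0.01) = t²/0.02.
At t = 7: DWL = 2450. At t = 13.2: DWL = 8712.
Ratio = (13.2/7)² = 3.556.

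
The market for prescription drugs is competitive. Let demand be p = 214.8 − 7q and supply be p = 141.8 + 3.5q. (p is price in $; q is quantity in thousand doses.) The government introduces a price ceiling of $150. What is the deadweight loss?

$111.55 thousand

Competitive equilibrium: 214.8 − 7q = 141.8 + 3.5q → q* = 6.9524, p* = 166.1333.
At the ceiling p = 150, quantity supplied = (150 − 141.8)/3.5 = 2.3429.
Willingness to pay at q' = 2.3429: 214.8 − 7·2.3429 = 198.3997.
Δq = 6.9524 − 2.3429 = 4.6095; wedge = 198.3997 − 150 = 48.3997.
Deadweight loss = ½ × 4.6095 × 48.3997 = $111.55 thousand.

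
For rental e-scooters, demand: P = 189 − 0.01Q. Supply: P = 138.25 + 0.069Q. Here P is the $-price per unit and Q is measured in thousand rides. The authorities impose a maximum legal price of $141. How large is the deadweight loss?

Competitive equilibrium: 189 − 0.01Q = 138.25 + 0.069Q → Q* = 642.40506, P* = 182.57595.
At the ceiling P = 141, quantity supplied = (141 − 138.25)/0.069 = 39.85507.
Willingness to pay at Q' = 39.85507: 189 − 0.01·39.85507 = 188.60145.
ΔQ = 642.40506 − 39.85507 = 602.54999; wedge = 188.60145 − 141 = 47.60145.
DWL = ½ × 602.54999 × 47.60145 = $14341.13 thousand.

$14341.13 thousand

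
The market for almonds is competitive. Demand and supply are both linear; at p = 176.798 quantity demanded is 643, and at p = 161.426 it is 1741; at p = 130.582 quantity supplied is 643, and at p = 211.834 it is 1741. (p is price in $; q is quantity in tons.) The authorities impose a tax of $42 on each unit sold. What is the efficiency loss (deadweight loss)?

Demand slope = (161.426 − 176.798)/(1741 − 643) = −0.014, so p = 185.8 − 0.014q.
Supply slope = (211.834 − 130.582)/(1741 − 643) = 0.074, so p = 83 + 0.074q.
Competitive equilibrium: 185.8 − 0.014q = 83 + 0.074q → q* = 1168.1818, p* = 169.4455.
With the tax, the buyer price exceeds the seller price by 42: (185.8 − 0.014q) − (83 + 0.074q) = 42 → q' = 690.9091.
Δq = 1168.1818 − 690.9091 = 477.2727; the wedge equals the tax, 42.
DWL = ½ × 477.2727 × 42 = $10022.73.

$10022.73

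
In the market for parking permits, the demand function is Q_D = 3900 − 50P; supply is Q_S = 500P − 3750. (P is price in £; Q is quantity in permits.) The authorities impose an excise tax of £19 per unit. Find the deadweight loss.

£8204.55

In inverse form: demand P = 78 − 0.02Q, supply P = 7.5 + 0.002Q.
Competitive equilibrium: 78 − 0.02Q = 7.5 + 0.002Q → Q* = 3204.5455, P* = 13.9091.
With the tax, the buyer price exceeds the seller price by 19: (78 − 0.02Q) − (7.5 + 0.002Q) = 19 → Q' = 2340.9091.
ΔQ = 3204.5455 − 2340.9091 = 863.6364; the wedge equals the tax, 19.
DWL = ½ × 863.6364 × 19 = £8204.55.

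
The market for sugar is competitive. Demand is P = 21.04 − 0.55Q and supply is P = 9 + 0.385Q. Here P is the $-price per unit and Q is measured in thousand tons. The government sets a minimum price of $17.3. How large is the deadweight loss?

$17.26 thousand

Competitive equilibrium: 21.04 − 0.55Q = 9 + 0.385Q → Q* = 12.877, P* = 13.9576.
At the floor P = 17.3, quantity demanded = (21.04 − 17.3)/0.55 = 6.8.
Sellers' marginal cost at Q' = 6.8: 9 + 0.385·6.8 = 11.618.
ΔQ = 12.877 − 6.8 = 6.077; wedge = 17.3 − 11.618 = 5.682.
The triangle = ½ × 6.077 × 5.682 = $17.26 thousand.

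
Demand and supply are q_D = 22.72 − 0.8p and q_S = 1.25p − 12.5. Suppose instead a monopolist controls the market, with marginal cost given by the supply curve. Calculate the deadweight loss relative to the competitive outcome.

In inverse form: demand p = 28.4 − 1.25q, supply p = 10 + 0.8q.
Competitive equilibrium: 28.4 − 1.25q = 10 + 0.8q → q* = 8.9756, p* = 17.1805.
Marginal revenue: MR = 28.4 − 2.5q. Set MR = MC: 28.4 − 2.5q = 10 + 0.8q → q_m = 5.5758.
Price p_m = 28.4 − 1.25·5.5758 = 21.4303; MC(q_m) = 10 + 0.8·5.5758 = 14.4606.
Competitive q* = 8.9756, so Δq = 3.3998; wedge = 21.4303 − 14.4606 = 6.9697.
Deadweight loss = ½ × 3.3998 × 6.9697 = 11.85.

11.85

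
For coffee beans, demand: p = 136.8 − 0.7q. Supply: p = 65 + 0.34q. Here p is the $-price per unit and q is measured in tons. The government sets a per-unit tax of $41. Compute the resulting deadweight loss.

$808.17

Competitive equilibrium: 136.8 − 0.7q = 65 + 0.34q → q* = 69.0385, p* = 88.4731.
With the tax, the buyer price exceeds the seller price by 41: (136.8 − 0.7q) − (65 + 0.34q) = 41 → q' = 29.6154.
Δq = 69.0385 − 29.6154 = 39.4231; the wedge equals the tax, 41.
DWL = ½ × 39.4231 × 41 = $808.17.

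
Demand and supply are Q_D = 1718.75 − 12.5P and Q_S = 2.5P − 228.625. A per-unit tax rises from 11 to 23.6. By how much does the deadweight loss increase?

In inverse form: demand P = 137.5 − 0.08Q, supply P = 91.45 + 0.4Q.
Competitive equilibrium: 137.5 − 0.08Q = 91.45 + 0.4Q → Q* = 95.9375, P* = 129.825.
For a per-unit tax t: ΔQ = t/0.48, so DWL = ½·t·(t/0.48) = t²/0.96.
At t = 11: DWL = 126.042. At t = 23.6: DWL = 580.167.
Increase = 580.167 − 126.042 = 454.125.

454.125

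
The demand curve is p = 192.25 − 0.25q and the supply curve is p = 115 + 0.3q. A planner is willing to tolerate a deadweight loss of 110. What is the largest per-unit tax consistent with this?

11

Competitive equilibrium: 192.25 − 0.25q = 115 + 0.3q → q* = 140.4545, p* = 157.1364.
A tax t gives Δq = t/0.55 and wedge t, so DWL = t²/1.1.
t²/1.1 = 110 → t² = 121 → t = 11.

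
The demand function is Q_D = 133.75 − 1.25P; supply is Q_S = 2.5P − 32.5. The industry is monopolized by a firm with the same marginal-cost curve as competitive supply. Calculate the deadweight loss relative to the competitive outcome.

In inverse form: demand P = 107 − 0.8Q, supply P = 13 + 0.4Q.
Competitive equilibrium: 107 − 0.8Q = 13 + 0.4Q → Q* = 78.3333, P* = 44.3333.
Marginal revenue: MR = 107 − 1.6Q. Set MR = MC: 107 − 1.6Q = 13 + 0.4Q → Q_m = 47.
Price P_m = 107 − 0.8·47 = 69.4; MC(Q_m) = 13 + 0.4·47 = 31.8.
Competitive Q* = 78.3333, so ΔQ = 31.3333; wedge = 69.4 − 31.8 = 37.6.
The triangle = ½ × 31.3333 × 37.6 = 589.07.

589.07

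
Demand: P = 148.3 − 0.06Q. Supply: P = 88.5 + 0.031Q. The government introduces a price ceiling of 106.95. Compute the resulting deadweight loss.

Competitive equilibrium: 148.3 − 0.06Q = 88.5 + 0.031Q → Q* = 657.1429, P* = 108.8714.
At the ceiling P = 106.95, quantity supplied = (106.95 − 88.5)/0.031 = 595.1613.
Willingness to pay at Q' = 595.1613: 148.3 − 0.06·595.1613 = 112.5903.
ΔQ = 657.1429 − 595.1613 = 61.9816; wedge = 112.5903 − 106.95 = 5.6403.
DWL = ½ × 61.9816 × 5.6403 = 174.80.

174.80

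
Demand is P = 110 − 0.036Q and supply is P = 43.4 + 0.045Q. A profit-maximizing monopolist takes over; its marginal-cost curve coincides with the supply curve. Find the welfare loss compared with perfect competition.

2592.19

Competitive equilibrium: 110 − 0.036Q = 43.4 + 0.045Q → Q* = 822.2222, P* = 80.4.
Marginal revenue: MR = 110 − 0.072Q. Set MR = MC: 110 − 0.072Q = 43.4 + 0.045Q → Q_m = 569.2308.
Price P_m = 110 − 0.036·569.2308 = 89.5077; MC(Q_m) = 43.4 + 0.045·569.2308 = 69.0154.
Competitive Q* = 822.2222, so ΔQ = 252.9914; wedge = 89.5077 − 69.0154 = 20.4923.
DWL = ½ × 252.9914 × 20.4923 = 2592.19.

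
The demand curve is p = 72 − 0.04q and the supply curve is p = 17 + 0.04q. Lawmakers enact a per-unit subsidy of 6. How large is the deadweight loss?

Competitive equilibrium: 72 − 0.04q = 17 + 0.04q → q* = 687.5, p* = 44.5.
The subsidy lowers effective supply by 6: p = 11 + 0.04q.
New quantity: 72 − 0.04q = 11 + 0.04q → q' = 762.5.
Overproduction Δq = 762.5 − 687.5 = 75; wedge = subsidy = 6.
Deadweight loss = ½ × 75 × 6 = 225.

225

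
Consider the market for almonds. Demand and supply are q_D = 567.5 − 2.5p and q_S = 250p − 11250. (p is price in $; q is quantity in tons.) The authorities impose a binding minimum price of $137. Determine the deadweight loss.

$10271.30

In inverse form: demand p = 227 − 0.4q, supply p = 45 + 0.004q.
Competitive equilibrium: 227 − 0.4q = 45 + 0.004q → q* = 450.495, p* = 46.802.
At the floor p = 137, quantity demanded = (227 − 137)/0.4 = 225.
Sellers' marginal cost at q' = 225: 45 + 0.004·225 = 45.9.
Δq = 450.495 − 225 = 225.495; wedge = 137 − 45.9 = 91.1.
The triangle = ½ × 225.495 × 91.1 = $10271.30.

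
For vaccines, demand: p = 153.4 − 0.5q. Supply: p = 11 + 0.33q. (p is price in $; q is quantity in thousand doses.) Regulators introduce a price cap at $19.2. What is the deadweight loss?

$8933.33 thousand

Competitive equilibrium: 153.4 − 0.5q = 11 + 0.33q → q* = 171.566265, p* = 67.616867.
At the ceiling p = 19.2, quantity supplied = (19.2 − 11)/0.33 = 24.848485.
Willingness to pay at q' = 24.848485: 153.4 − 0.5·24.848485 = 140.975758.
Δq = 171.566265 − 24.848485 = 146.71778; wedge = 140.975758 − 19.2 = 121.775758.
DWL = ½ × 146.71778 × 121.775758 = $8933.33 thousand.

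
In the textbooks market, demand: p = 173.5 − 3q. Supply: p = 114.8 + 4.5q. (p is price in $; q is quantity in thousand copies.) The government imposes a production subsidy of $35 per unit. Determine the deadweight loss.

Competitive equilibrium: 173.5 − 3q = 114.8 + 4.5q → q* = 7.8267, p* = 150.02.
The subsidy lowers effective supply by 35: p = 79.8 + 4.5q.
New quantity: 173.5 − 3q = 79.8 + 4.5q → q' = 12.4933.
Overproduction Δq = 12.4933 − 7.8267 = 4.6666; wedge = subsidy = 35.
The triangle = ½ × 4.6666 × 35 = $81.67 thousand.

$81.67 thousand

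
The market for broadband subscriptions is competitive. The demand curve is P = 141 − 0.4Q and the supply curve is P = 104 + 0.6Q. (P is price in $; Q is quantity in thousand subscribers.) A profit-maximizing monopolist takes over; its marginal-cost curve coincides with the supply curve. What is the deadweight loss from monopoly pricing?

Competitive equilibrium: 141 − 0.4Q = 104 + 0.6Q → Q* = 37, P* = 126.2.
Marginal revenue: MR = 141 − 0.8Q. Set MR = MC: 141 − 0.8Q = 104 + 0.6Q → Q_m = 26.4286.
Price P_m = 141 − 0.4·26.4286 = 130.4286; MC(Q_m) = 104 + 0.6·26.4286 = 119.8572.
Competitive Q* = 37, so ΔQ = 10.5714; wedge = 130.4286 − 119.8572 = 10.5714.
Welfare loss = ½ × 10.5714 × 10.5714 = $55.88 thousand.

$55.88 thousand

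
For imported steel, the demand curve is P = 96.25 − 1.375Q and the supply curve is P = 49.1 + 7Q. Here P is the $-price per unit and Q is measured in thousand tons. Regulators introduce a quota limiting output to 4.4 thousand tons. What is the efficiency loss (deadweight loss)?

Competitive equilibrium: 96.25 − 1.375Q = 49.1 + 7Q → Q* = 5.6299, P* = 88.509.
At Q = 4.4: demand price = 96.25 − 1.375·4.4 = 90.2; supply price = 49.1 + 7·4.4 = 79.9.
ΔQ = 5.6299 − 4.4 = 1.2299; wedge = 90.2 − 79.9 = 10.3.
DWL = ½ × 1.2299 × 10.3 = $6.33 thousand.

$6.33 thousand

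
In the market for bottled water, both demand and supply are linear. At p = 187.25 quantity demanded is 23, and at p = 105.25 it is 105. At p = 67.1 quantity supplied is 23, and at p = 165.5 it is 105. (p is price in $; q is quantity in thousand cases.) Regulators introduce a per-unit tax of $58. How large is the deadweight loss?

$764.55 thousand

Demand slope = (105.25 − 187.25)/(105 − 23) = −1, so p = 210.25 − q.
Supply slope = (165.5 − 67.1)/(105 − 23) = 1.2, so p = 39.5 + 1.2q.
Competitive equilibrium: 210.25 − q = 39.5 + 1.2q → q* = 77.61364, p* = 132.63636.
With the tax, the buyer price exceeds the seller price by 58: (210.25 − q) − (39.5 + 1.2q) = 58 → q' = 51.25.
Δq = 77.61364 − 51.25 = 26.36364; the wedge equals the tax, 58.
DWL = ½ × 26.36364 × 58 = $764.55 thousand.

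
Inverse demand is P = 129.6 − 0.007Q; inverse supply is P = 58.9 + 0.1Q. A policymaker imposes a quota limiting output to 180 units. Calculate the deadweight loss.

12364.83

Competitive equilibrium: 129.6 − 0.007Q = 58.9 + 0.1Q → Q* = 660.7477, P* = 124.9748.
At Q = 180: demand price = 129.6 − 0.007·180 = 128.34; supply price = 58.9 + 0.1·180 = 76.9.
ΔQ = 660.7477 − 180 = 480.7477; wedge = 128.34 − 76.9 = 51.44.
The triangle = ½ × 480.7477 × 51.44 = 12364.83.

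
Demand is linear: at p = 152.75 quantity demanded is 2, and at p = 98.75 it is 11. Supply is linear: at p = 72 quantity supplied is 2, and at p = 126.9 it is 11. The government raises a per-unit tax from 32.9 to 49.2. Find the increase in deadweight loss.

55.30

Demand slope = (98.75 − 152.75)/(11 − 2) = −6, so p = 164.75 − 6q.
Supply slope = (126.9 − 72)/(11 − 2) = 6.1, so p = 59.8 + 6.1q.
Competitive equilibrium: 164.75 − 6q = 59.8 + 6.1q → q* = 8.6736, p* = 112.7087.
For a per-unit tax t: Δq = t/12.1, so DWL = ½·t·(t/12.1) = t²/24.2.
At t = 32.9: DWL = 44.728. At t = 49.2: DWL = 100.026.
Increase = 100.026 − 44.728 = 55.30.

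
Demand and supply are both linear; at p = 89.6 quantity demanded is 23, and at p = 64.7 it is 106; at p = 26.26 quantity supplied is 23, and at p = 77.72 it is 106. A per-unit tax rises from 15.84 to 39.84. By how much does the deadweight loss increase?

Demand slope = (64.7 − 89.6)/(106 − 23) = −0.3, so p = 96.5 − 0.3q.
Supply slope = (77.72 − 26.26)/(106 − 23) = 0.62, so p = 12 + 0.62q.
Competitive equilibrium: 96.5 − 0.3q = 12 + 0.62q → q* = 91.8478, p* = 68.9457.
For a per-unit tax t: Δq = t/0.92, so DWL = ½·t·(t/0.92) = t²/1.84.
At t = 15.84: DWL = 136.362. At t = 39.84: DWL = 862.623.
Increase = 862.623 − 136.362 = 726.26.

726.26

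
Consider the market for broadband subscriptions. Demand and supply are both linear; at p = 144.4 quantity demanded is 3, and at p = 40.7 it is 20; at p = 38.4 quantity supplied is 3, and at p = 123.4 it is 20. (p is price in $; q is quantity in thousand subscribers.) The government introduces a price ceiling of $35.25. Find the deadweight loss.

Demand slope = (40.7 − 144.4)/(20 − 3) = −6.1, so p = 162.7 − 6.1q.
Supply slope = (123.4 − 38.4)/(20 − 3) = 5, so p = 23.4 + 5q.
Competitive equilibrium: 162.7 − 6.1q = 23.4 + 5q → q* = 12.5495, p* = 86.1477.
At the ceiling p = 35.25, quantity supplied = (35.25 − 23.4)/5 = 2.37.
Willingness to pay at q' = 2.37: 162.7 − 6.1·2.37 = 148.243.
Δq = 12.5495 − 2.37 = 10.1795; wedge = 148.243 − 35.25 = 112.993.
Welfare loss = ½ × 10.1795 × 112.993 = $575.11 thousand.

$575.11 thousand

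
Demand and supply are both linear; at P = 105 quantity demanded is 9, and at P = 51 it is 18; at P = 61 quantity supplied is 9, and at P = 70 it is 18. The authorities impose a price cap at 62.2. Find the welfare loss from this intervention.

90.53

Demand slope = (51 − 105)/(18 − 9) = −6, so P = 159 − 6Q.
Supply slope = (70 − 61)/(18 − 9) = 1, so P = 52 + Q.
Competitive equilibrium: 159 − 6Q = 52 + Q → Q* = 15.2857, P* = 67.2857.
At the ceiling P = 62.2, quantity supplied = (62.2 − 52)/1 = 10.2.
Willingness to pay at Q' = 10.2: 159 − 6·10.2 = 97.8.
ΔQ = 15.2857 − 10.2 = 5.0857; wedge = 97.8 − 62.2 = 35.6.
Deadweight loss = ½ × 5.0857 × 35.6 = 90.53.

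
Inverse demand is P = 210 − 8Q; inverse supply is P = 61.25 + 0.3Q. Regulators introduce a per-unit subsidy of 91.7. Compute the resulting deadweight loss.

506.56

Competitive equilibrium: 210 − 8Q = 61.25 + 0.3Q → Q* = 17.9217, P* = 66.6265.
The subsidy lowers effective supply by 91.7: P = 0.3Q − 30.45.
New quantity: 210 − 8Q = 0.3Q − 30.45 → Q' = 28.9699.
Overproduction ΔQ = 28.9699 − 17.9217 = 11.0482; wedge = subsidy = 91.7.
DWL = ½ × 11.0482 × 91.7 = 506.56.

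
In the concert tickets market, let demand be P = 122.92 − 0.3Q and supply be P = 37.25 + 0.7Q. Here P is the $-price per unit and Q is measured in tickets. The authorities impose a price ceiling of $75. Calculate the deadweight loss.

$503.76

Competitive equilibrium: 122.92 − 0.3Q = 37.25 + 0.7Q → Q* = 85.67, P* = 97.219.
At the ceiling P = 75, quantity supplied = (75 − 37.25)/0.7 = 53.9286.
Willingness to pay at Q' = 53.9286: 122.92 − 0.3·53.9286 = 106.7414.
ΔQ = 85.67 − 53.9286 = 31.7414; wedge = 106.7414 − 75 = 31.7414.
The triangle = ½ × 31.7414 × 31.7414 = $503.76.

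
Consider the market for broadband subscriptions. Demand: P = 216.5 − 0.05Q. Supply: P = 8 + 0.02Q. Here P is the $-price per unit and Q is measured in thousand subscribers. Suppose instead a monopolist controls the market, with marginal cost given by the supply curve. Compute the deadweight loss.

$53909.04 thousand

Competitive equilibrium: 216.5 − 0.05Q = 8 + 0.02Q → Q* = 2978.5714, P* = 67.5714.
Marginal revenue: MR = 216.5 − 0.1Q. Set MR = MC: 216.5 − 0.1Q = 8 + 0.02Q → Q_m = 1737.5.
Price P_m = 216.5 − 0.05·1737.5 = 129.625; MC(Q_m) = 8 + 0.02·1737.5 = 42.75.
Competitive Q* = 2978.5714, so ΔQ = 1241.0714; wedge = 129.625 − 42.75 = 86.875.
Welfare loss = ½ × 1241.0714 × 86.875 = $53909.04 thousand.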